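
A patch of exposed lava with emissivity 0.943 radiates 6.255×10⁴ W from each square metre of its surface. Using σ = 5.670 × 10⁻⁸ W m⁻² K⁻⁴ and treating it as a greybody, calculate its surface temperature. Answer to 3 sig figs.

T ≈ 1.04×10³ K

I = εσT⁴, so T = (I/εσ)^(1/4) = (6.255×10⁴/(0.943×5.670×10⁻⁸))^(1/4) = 1.04×10³ K.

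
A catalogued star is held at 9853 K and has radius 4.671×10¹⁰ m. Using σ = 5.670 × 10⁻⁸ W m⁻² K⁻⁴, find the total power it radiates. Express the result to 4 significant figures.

P ≈ 1.465×10³¹ W

Surface area A = 4πR² = 4π(4.671×10¹⁰ m)² = 2.74176×10²² m².
P = σAT⁴ = 5.670×10⁻⁸ × 2.74176×10²² × (9853)⁴ = 1.465×10³¹ W.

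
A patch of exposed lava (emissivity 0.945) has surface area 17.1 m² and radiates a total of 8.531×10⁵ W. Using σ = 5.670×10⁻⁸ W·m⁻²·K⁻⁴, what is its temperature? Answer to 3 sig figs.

Area A = 17.1 m².
P = εσAT⁴ ⇒ T = (P/(εσA))^(1/4) = (8.531×10⁵/(0.945×5.670×10⁻⁸×17.1))^(1/4) = 982 K.

T ≈ 982 K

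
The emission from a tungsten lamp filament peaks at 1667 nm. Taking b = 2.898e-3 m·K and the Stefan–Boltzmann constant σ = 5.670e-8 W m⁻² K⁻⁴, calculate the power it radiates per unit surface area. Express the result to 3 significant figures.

Wien's law: T = b/λ_max = 2.898×10⁻³/1.667×10⁻⁶ = 1738.45 K.
Then I = σT⁴ = 5.670×10⁻⁸×(1738.45)⁴ = 5.18×10⁵ W/m².

I ≈ 5.18×10⁵ W/m²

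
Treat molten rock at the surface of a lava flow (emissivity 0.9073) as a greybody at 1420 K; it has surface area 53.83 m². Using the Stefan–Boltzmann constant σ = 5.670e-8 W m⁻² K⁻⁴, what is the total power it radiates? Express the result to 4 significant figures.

P ≈ 1.126×10⁷ W

Area A = 53.83 m².
P = εσAT⁴ = 0.9073 × 5.670×10⁻⁸ × 53.83 × (1420)⁴ = 1.126×10⁷ W.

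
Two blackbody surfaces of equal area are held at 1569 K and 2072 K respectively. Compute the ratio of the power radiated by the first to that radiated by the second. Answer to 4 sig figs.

P₁/P₂ ≈ 0.3288

With equal areas, P₁/P₂ = (T₁/T₂)⁴ = (1569/2072)⁴ = 0.3288.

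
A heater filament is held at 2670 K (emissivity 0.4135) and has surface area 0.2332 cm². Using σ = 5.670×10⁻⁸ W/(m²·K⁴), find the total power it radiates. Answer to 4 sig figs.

Area A = 0.2332 cm² = 2.332×10⁻⁵ m².
P = εσAT⁴ = 0.4135 × 5.670×10⁻⁸ × 2.332×10⁻⁵ × (2670)⁴ = 27.79 W.

P ≈ 27.79 W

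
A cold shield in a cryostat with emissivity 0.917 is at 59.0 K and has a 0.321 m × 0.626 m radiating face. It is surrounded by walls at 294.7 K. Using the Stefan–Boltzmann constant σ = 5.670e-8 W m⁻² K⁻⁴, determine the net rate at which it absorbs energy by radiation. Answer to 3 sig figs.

Area A = 0.321 × 0.626 = 0.200946 m².
Net radiated power P_net = εσA(T⁴ − T₀⁴) = 0.917×5.670×10⁻⁸×0.200946×(59.0⁴ − 294.7⁴).
T⁴ − T₀⁴ = 1.21174×10⁷ − 7.54259×10⁹ = -7.53047×10⁹ K⁴, so P_net = -78.7 W — negative, meaning a net gain of 78.7 W.

Net gain ≈ 78.7 W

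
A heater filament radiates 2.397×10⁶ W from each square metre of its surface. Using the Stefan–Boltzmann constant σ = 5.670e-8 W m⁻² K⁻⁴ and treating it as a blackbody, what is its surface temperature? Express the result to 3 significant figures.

T ≈ 2.55×10³ K

I = σT⁴, so T = (I/σ)^(1/4) = (2.397×10⁶/(5.670×10⁻⁸))^(1/4) = 2.55×10³ K.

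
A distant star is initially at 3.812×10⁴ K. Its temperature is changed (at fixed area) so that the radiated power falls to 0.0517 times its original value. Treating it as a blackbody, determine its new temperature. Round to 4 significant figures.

P ∝ T⁴, so T₂/T₁ = (P₂/P₁)^(1/4) = (0.0517)^(1/4) = 0.476840.
T₂ = 3.812×10⁴ × 0.476840 = 1.818×10⁴ K.

T₂ ≈ 1.818×10⁴ K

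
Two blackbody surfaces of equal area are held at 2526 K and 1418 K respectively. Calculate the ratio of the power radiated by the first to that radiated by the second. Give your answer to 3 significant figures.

P₁/P₂ ≈ 10.1

With equal areas, P₁/P₂ = (T₁/T₂)⁴ = (2526/1418)⁴ = 10.1.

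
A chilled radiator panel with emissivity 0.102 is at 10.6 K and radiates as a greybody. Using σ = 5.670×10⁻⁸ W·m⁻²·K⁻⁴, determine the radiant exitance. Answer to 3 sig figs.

I ≈ 7.30×10⁻⁵ W/m²

Stefan–Boltzmann: I = εσT⁴ = 0.102 × 5.670×10⁻⁸ × (10.6)⁴ = 7.30×10⁻⁵ W/m².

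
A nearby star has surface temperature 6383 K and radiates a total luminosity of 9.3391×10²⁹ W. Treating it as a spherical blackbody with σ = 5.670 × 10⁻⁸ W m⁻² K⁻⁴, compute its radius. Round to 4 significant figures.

L = 4πR²σT⁴ ⇒ R = √(L/(4πσT⁴)).
σT⁴ = 9.41201×10⁷ W/m², so R = √(9.3391×10²⁹/(4π×9.41201×10⁷)) = 2.810×10¹⁰ m.

R ≈ 2.810×10¹⁰ m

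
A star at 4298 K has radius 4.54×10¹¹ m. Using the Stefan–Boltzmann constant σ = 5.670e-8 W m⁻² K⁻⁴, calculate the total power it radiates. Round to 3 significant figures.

P ≈ 5.01×10³¹ W

Surface area A = 4πR² = 4π(4.54×10¹¹ m)² = 2.59013×10²⁴ m².
P = σAT⁴ = 5.670×10⁻⁸ × 2.59013×10²⁴ × (4298)⁴ = 5.01×10³¹ W.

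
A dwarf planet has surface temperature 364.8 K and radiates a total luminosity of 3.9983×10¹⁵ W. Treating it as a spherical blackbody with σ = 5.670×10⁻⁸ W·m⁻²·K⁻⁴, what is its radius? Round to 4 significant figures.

R ≈ 5.629×10⁵ m

L = 4πR²σT⁴ ⇒ R = √(L/(4πσT⁴)).
σT⁴ = 1004.16 W/m², so R = √(3.9983×10¹⁵/(4π×1004.16)) = 5.629×10⁵ m.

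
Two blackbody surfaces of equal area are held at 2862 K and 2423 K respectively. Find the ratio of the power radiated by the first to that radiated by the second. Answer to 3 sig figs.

P₁/P₂ ≈ 1.95

With equal areas, P₁/P₂ = (T₁/T₂)⁴ = (2862/2423)⁴ = 1.95.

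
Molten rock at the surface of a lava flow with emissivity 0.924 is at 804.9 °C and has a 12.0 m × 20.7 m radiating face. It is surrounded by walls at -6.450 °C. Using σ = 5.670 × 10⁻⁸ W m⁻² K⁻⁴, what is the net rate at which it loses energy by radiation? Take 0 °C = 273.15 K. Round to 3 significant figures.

T = 804.9 °C + 273.15 = 1078.05 K.
Surroundings: T = -6.450 °C + 273.15 = 266.700 K.
Area A = 12.0 × 20.7 = 248.4 m².
Net radiated power P_net = εσA(T⁴ − T₀⁴) = 0.924×5.670×10⁻⁸×248.4×(1078.05⁴ − 266.700⁴).
T⁴ − T₀⁴ = 1.35069×10¹² − 5.05932×10⁹ = 1.34563×10¹² K⁴, so P_net = 1.75×10⁷ W.

Net loss ≈ 1.75×10⁷ W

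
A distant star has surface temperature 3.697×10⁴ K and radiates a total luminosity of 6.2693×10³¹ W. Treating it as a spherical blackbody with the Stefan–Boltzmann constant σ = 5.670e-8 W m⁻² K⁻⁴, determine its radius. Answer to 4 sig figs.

R ≈ 6.863×10⁹ m

L = 4πR²σT⁴ ⇒ R = √(L/(4πσT⁴)).
σT⁴ = 1.05921×10¹¹ W/m², so R = √(6.2693×10³¹/(4π×1.05921×10¹¹)) = 6.863×10⁹ m.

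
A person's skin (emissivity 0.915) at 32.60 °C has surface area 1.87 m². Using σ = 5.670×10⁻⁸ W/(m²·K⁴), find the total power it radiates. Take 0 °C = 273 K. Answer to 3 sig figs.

T = 32.60 °C + 273 = 305.60 K.
Area A = 1.87 m².
P = εσAT⁴ = 0.915 × 5.670×10⁻⁸ × 1.87 × (305.60)⁴ = 846 W.

P ≈ 846 W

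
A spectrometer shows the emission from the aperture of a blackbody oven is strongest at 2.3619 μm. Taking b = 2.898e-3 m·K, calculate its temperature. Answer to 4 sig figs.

Wien's law gives T = b/λ_max = (2.898×10⁻³ m·K)/(2.3619×10⁻⁶ m) = 1227 K.

T ≈ 1227 K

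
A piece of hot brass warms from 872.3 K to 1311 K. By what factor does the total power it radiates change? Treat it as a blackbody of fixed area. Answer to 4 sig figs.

P ∝ T⁴, so P₂/P₁ = (T₂/T₁)⁴ = (1311/872.3)⁴ = (1.50292)⁴ = 5.102.

P₂/P₁ ≈ 5.102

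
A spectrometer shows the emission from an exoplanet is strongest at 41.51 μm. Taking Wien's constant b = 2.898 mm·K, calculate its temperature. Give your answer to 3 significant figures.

Wien's law gives T = b/λ_max = (2.898×10⁻³ m·K)/(4.151×10⁻⁵ m) = 69.8 K.

T ≈ 69.8 K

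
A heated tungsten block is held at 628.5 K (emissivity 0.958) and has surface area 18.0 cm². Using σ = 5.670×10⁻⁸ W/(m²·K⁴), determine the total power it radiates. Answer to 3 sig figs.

Area A = 18.0 cm² = 1.80×10⁻³ m².
P = εσAT⁴ = 0.958 × 5.670×10⁻⁸ × 1.80×10⁻³ × (628.5)⁴ = 15.3 W.

P ≈ 15.3 W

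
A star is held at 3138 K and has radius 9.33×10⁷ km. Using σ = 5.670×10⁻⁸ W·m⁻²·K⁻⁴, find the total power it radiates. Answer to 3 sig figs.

Surface area A = 4πR² = 4π(9.33×10¹⁰ m)² = 1.09389×10²³ m².
P = σAT⁴ = 5.670×10⁻⁸ × 1.09389×10²³ × (3138)⁴ = 6.01×10²⁹ W.

P ≈ 6.01×10²⁹ W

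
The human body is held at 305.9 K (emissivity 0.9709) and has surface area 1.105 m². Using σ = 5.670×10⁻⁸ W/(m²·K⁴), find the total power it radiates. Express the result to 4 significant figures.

P ≈ 532.6 W

Area A = 1.105 m².
P = εσAT⁴ = 0.9709 × 5.670×10⁻⁸ × 1.105 × (305.9)⁴ = 532.6 W.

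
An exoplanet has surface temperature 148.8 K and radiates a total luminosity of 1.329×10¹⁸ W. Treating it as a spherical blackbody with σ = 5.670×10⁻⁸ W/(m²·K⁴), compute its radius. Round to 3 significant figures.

R ≈ 6.17×10⁷ m

L = 4πR²σT⁴ ⇒ R = √(L/(4πσT⁴)).
σT⁴ = 27.7968 W/m², so R = √(1.329×10¹⁸/(4π×27.7968)) = 6.17×10⁷ m.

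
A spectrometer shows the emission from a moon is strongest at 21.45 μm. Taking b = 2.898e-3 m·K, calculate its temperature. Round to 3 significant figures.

Wien's law gives T = b/λ_max = (2.898×10⁻³ m·K)/(2.145×10⁻⁵ m) = 135 K.

T ≈ 135 K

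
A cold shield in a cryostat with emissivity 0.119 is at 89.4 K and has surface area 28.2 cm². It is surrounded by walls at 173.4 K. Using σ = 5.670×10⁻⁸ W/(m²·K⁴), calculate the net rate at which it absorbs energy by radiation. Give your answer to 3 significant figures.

Net gain ≈ 0.0160 W

Area A = 28.2 cm² = 2.82×10⁻³ m².
Net radiated power P_net = εσA(T⁴ − T₀⁴) = 0.119×5.670×10⁻⁸×2.82×10⁻³×(89.4⁴ − 173.4⁴).
T⁴ − T₀⁴ = 6.38778×10⁷ − 9.04058×10⁸ = -8.40180×10⁸ K⁴, so P_net = -0.0160 W — negative, meaning a net gain of 0.0160 W.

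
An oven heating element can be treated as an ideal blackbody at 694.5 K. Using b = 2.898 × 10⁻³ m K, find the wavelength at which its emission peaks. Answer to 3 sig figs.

Wien's displacement law: λ_max = b/T = (2.898×10⁻³ m·K)/(694.5 K) = 4.173×10⁻⁶ m.
That is 4.17 μm, in the infrared range.

λ_max ≈ 4.17 μm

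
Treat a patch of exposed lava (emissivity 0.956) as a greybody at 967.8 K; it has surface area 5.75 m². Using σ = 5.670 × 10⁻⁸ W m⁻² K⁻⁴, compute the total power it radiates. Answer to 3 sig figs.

P ≈ 2.73×10⁵ W

Area A = 5.75 m².
P = εσAT⁴ = 0.956 × 5.670×10⁻⁸ × 5.75 × (967.8)⁴ = 2.73×10⁵ W.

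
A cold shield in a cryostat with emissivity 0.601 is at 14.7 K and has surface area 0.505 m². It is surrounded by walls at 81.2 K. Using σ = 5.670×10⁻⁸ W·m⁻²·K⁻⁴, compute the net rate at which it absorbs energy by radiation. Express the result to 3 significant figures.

Area A = 0.505 m².
Net radiated power P_net = εσA(T⁴ − T₀⁴) = 0.601×5.670×10⁻⁸×0.505×(14.7⁴ − 81.2⁴).
T⁴ − T₀⁴ = 46694.9 − 4.34735×10⁷ = -4.34268×10⁷ K⁴, so P_net = -0.747 W — negative, meaning a net gain of 0.747 W.

Net gain ≈ 0.747 W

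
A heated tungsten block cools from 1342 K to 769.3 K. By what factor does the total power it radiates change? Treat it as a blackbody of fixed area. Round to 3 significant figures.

P₂/P₁ ≈ 0.108

P ∝ T⁴, so P₂/P₁ = (T₂/T₁)⁴ = (769.3/1342)⁴ = (0.573249)⁴ = 0.108.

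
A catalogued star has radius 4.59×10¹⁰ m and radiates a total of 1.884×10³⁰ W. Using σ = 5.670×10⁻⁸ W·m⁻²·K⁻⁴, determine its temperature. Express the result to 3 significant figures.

T ≈ 5.95×10³ K

Surface area A = 4πR² = 4π(4.59×10¹⁰ m)² = 2.64750×10²² m².
P = σAT⁴ ⇒ T = (P/(σA))^(1/4) = (1.884×10³⁰/(5.670×10⁻⁸×2.64750×10²²))^(1/4) = 5.95×10³ K.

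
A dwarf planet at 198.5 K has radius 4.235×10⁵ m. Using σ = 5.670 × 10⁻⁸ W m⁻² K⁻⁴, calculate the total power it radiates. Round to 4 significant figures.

P ≈ 1.984×10¹⁴ W

Surface area A = 4πR² = 4π(4.235×10⁵ m)² = 2.25381×10¹² m².
P = σAT⁴ = 5.670×10⁻⁸ × 2.25381×10¹² × (198.5)⁴ = 1.984×10¹⁴ W.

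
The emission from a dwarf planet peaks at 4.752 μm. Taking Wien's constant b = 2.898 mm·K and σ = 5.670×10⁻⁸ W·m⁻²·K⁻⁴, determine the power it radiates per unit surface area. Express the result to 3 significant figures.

I ≈ 7.84×10³ W/m²

Wien's law: T = b/λ_max = 2.898×10⁻³/4.752×10⁻⁶ = 609.848 K.
Then I = σT⁴ = 5.670×10⁻⁸×(609.848)⁴ = 7.84×10³ W/m².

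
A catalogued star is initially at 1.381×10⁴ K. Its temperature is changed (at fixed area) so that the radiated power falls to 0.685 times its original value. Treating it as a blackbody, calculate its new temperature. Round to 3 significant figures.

T₂ ≈ 1.26×10⁴ K

P ∝ T⁴, so T₂/T₁ = (P₂/P₁)^(1/4) = (0.685)^(1/4) = 0.909751.
T₂ = 1.381×10⁴ × 0.909751 = 1.26×10⁴ K.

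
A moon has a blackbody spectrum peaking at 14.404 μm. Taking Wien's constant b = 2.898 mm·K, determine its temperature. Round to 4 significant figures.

T ≈ 201.2 K

Wien's law gives T = b/λ_max = (2.898×10⁻³ m·K)/(1.4404×10⁻⁵ m) = 201.2 K.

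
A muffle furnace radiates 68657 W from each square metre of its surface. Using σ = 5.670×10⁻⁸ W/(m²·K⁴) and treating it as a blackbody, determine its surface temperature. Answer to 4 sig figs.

I = σT⁴, so T = (I/σ)^(1/4) = (68657/(5.670×10⁻⁸))^(1/4) = 1049 K.

T ≈ 1049 K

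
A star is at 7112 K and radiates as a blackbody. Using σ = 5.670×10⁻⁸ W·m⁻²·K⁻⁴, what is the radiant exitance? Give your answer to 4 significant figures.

I ≈ 1.451×10⁸ W/m²

Stefan–Boltzmann: I = σT⁴ = 5.670×10⁻⁸ × (7112)⁴ = 1.451×10⁸ W/m².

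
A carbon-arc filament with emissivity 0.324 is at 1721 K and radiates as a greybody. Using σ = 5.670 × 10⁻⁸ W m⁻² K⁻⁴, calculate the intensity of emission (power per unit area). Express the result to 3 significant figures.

I ≈ 1.61×10⁵ W/m²

Stefan–Boltzmann: I = εσT⁴ = 0.324 × 5.670×10⁻⁸ × (1721)⁴ = 1.61×10⁵ W/m².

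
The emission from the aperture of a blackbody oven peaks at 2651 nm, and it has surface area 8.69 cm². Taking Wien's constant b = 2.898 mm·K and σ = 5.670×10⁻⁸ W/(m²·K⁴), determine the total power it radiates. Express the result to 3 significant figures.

P ≈ 70.4 W

Wien's law: T = b/λ_max = 2.898×10⁻³/2.651×10⁻⁶ = 1093.17 K.
Area A = 8.69 cm² = 8.69×10⁻⁴ m².
Then P = σAT⁴ = 5.670×10⁻⁸×8.69×10⁻⁴×(1093.17)⁴ = 70.4 W.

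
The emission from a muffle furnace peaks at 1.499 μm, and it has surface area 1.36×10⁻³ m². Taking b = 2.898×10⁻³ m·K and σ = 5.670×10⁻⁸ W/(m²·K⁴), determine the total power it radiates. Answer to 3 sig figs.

Wien's law: T = b/λ_max = 2.898×10⁻³/1.499×10⁻⁶ = 1933.29 K.
Area A = 1.36×10⁻³ m².
Then P = σAT⁴ = 5.670×10⁻⁸×1.36×10⁻³×(1933.29)⁴ = 1.08×10³ W.

P ≈ 1.08×10³ W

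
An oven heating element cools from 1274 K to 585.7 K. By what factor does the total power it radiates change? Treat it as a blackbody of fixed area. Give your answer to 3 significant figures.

P₂/P₁ ≈ 0.0447

P ∝ T⁴, so P₂/P₁ = (T₂/T₁)⁴ = (585.7/1274)⁴ = (0.459733)⁴ = 0.0447.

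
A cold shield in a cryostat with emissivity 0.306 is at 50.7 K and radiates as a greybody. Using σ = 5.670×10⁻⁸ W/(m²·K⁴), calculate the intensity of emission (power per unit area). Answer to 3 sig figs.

Stefan–Boltzmann: I = εσT⁴ = 0.306 × 5.670×10⁻⁸ × (50.7)⁴ = 0.115 W/m².

I ≈ 0.115 W/m²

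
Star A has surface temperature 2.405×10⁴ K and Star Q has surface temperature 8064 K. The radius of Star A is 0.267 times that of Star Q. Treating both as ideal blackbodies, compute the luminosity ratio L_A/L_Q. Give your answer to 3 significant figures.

L_A/L_Q ≈ 5.64

L ∝ R²T⁴, so L_A/L_Q = (R_A/R_Q)²(T_A/T_Q)⁴ = (0.267)² × (2.405×10⁴/8064)⁴ = 0.071289 × 79.1149 = 5.64.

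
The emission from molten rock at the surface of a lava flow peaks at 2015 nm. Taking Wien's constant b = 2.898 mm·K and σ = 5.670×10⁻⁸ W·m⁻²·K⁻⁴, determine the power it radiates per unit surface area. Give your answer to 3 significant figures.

Wien's law: T = b/λ_max = 2.898×10⁻³/2.015×10⁻⁶ = 1438.21 K.
Then I = σT⁴ = 5.670×10⁻⁸×(1438.21)⁴ = 2.43×10⁵ W/m².

I ≈ 2.43×10⁵ W/m²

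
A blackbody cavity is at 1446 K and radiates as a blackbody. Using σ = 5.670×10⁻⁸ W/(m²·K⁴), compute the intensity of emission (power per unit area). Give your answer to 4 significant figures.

Stefan–Boltzmann: I = σT⁴ = 5.670×10⁻⁸ × (1446)⁴ = 2.479×10⁵ W/m².

I ≈ 2.479×10⁵ W/m²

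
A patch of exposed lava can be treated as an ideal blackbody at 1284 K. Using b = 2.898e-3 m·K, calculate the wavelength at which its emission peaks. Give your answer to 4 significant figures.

Wien's displacement law: λ_max = b/T = (2.898×10⁻³ m·K)/(1284 K) = 2.2570×10⁻⁶ m.
That is 2.257 μm, in the infrared range.

λ_max ≈ 2.257 μm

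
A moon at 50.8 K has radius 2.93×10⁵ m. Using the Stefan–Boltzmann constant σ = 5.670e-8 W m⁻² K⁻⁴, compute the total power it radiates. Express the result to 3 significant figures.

P ≈ 4.07×10¹¹ W

Surface area A = 4πR² = 4π(2.93×10⁵ m)² = 1.07881×10¹² m².
P = σAT⁴ = 5.670×10⁻⁸ × 1.07881×10¹² × (50.8)⁴ = 4.07×10¹¹ W.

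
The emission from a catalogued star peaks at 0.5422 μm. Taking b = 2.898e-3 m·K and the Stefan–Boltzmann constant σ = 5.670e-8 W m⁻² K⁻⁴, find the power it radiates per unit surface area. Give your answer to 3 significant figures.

Wien's law: T = b/λ_max = 2.898×10⁻³/5.422×10⁻⁷ = 5344.89 K.
Then I = σT⁴ = 5.670×10⁻⁸×(5344.89)⁴ = 4.63×10⁷ W/m².

I ≈ 4.63×10⁷ W/m²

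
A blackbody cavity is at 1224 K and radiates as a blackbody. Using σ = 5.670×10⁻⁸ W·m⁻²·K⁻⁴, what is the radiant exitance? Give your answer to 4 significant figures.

I ≈ 1.273×10⁵ W/m²

Stefan–Boltzmann: I = σT⁴ = 5.670×10⁻⁸ × (1224)⁴ = 1.273×10⁵ W/m².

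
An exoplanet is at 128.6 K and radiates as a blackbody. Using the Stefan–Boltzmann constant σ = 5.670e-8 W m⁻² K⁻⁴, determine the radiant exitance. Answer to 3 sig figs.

I ≈ 15.5 W/m²

Stefan–Boltzmann: I = σT⁴ = 5.670×10⁻⁸ × (128.6)⁴ = 15.5 W/m².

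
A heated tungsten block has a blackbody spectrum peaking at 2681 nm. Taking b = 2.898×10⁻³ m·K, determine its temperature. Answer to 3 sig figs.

Wien's law gives T = b/λ_max = (2.898×10⁻³ m·K)/(2.681×10⁻⁶ m) = 1.08×10³ K.

T ≈ 1.08×10³ K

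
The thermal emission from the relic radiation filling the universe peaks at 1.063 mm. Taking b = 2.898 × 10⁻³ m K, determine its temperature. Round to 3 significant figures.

Wien's law gives T = b/λ_max = (2.898×10⁻³ m·K)/(1.063×10⁻³ m) = 2.73 K.

T ≈ 2.73 K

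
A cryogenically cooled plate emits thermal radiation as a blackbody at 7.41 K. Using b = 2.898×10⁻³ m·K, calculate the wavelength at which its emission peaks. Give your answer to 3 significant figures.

λ_max ≈ 3.91×10⁻⁴ m

Wien's displacement law: λ_max = b/T = (2.898×10⁻³ m·K)/(7.41 K) = 3.911×10⁻⁴ m.
That is 3.91×10⁻⁴ m, in the infrared range.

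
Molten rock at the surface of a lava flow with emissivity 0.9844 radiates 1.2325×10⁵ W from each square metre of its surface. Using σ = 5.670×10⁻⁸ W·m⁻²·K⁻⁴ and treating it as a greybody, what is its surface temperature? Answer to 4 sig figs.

T ≈ 1219 K

I = εσT⁴, so T = (I/εσ)^(1/4) = (1.2325×10⁵/(0.9844×5.670×10⁻⁸))^(1/4) = 1219 K.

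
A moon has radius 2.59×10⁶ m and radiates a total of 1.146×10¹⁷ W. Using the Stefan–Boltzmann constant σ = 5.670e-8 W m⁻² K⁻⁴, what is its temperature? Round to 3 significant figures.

T ≈ 394 K

Surface area A = 4πR² = 4π(2.59×10⁶ m)² = 8.42965×10¹³ m².
P = σAT⁴ ⇒ T = (P/(σA))^(1/4) = (1.146×10¹⁷/(5.670×10⁻⁸×8.42965×10¹³))^(1/4) = 394 K.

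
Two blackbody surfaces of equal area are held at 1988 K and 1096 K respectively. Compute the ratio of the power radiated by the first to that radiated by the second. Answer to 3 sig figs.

With equal areas, P₁/P₂ = (T₁/T₂)⁴ = (1988/1096)⁴ = 10.8.

P₁/P₂ ≈ 10.8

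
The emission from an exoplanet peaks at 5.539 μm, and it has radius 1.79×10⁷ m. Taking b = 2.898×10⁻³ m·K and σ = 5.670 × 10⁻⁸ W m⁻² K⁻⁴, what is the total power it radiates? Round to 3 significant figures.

Wien's law: T = b/λ_max = 2.898×10⁻³/5.539×10⁻⁶ = 523.199 K.
Surface area A = 4πR² = 4π(1.79×10⁷ m)² = 4.02639×10¹⁵ m².
Then P = σAT⁴ = 5.670×10⁻⁸×4.02639×10¹⁵×(523.199)⁴ = 1.71×10¹⁹ W.

P ≈ 1.71×10¹⁹ W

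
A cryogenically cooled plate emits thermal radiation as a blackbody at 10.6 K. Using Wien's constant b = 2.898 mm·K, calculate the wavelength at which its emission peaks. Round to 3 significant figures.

λ_max ≈ 0.273 mm

Wien's displacement law: λ_max = b/T = (2.898×10⁻³ m·K)/(10.6 K) = 2.734×10⁻⁴ m.
That is 0.273 mm, in the infrared range.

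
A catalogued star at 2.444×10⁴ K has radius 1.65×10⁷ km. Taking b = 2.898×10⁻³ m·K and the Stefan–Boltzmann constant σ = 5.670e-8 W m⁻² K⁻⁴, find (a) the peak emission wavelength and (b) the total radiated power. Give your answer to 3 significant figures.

(a) λ_max = b/T = 2.898×10⁻³/2.444×10⁴ = 1.186×10⁻⁷ m = 119 nm.
Surface area A = 4πR² = 4π(1.65×10¹⁰ m)² = 3.42119×10²¹ m².
(b) P = σAT⁴ = 5.670×10⁻⁸×3.42119×10²¹×(2.444×10⁴)⁴ = 6.92×10³¹ W.

λ_max ≈ 119 nm; P ≈ 6.92×10³¹ W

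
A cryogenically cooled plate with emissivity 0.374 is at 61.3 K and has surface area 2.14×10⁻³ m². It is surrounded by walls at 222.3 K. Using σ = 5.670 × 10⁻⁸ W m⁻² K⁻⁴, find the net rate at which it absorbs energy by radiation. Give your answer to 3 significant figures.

Area A = 2.14×10⁻³ m².
Net radiated power P_net = εσA(T⁴ − T₀⁴) = 0.374×5.670×10⁻⁸×2.14×10⁻³×(61.3⁴ − 222.3⁴).
T⁴ − T₀⁴ = 1.41202×10⁷ − 2.44207×10⁹ = -2.42795×10⁹ K⁴, so P_net = -0.110 W — negative, meaning a net gain of 0.110 W.

Net gain ≈ 0.110 W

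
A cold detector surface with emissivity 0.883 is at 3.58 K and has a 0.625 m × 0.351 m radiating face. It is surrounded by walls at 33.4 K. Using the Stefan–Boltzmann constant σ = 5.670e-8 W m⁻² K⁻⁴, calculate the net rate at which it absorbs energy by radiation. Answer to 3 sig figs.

Net gain ≈ 0.0137 W

Area A = 0.625 × 0.351 = 0.219375 m².
Net radiated power P_net = εσA(T⁴ − T₀⁴) = 0.883×5.670×10⁻⁸×0.219375×(3.58⁴ − 33.4⁴).
T⁴ − T₀⁴ = 164.260 − 1.24447×10⁶ = -1.24431×10⁶ K⁴, so P_net = -0.0137 W — negative, meaning a net gain of 0.0137 W.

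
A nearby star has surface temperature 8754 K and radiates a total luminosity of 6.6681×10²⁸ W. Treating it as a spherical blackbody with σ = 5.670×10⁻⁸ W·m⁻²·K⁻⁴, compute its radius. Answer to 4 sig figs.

R ≈ 3.992×10⁹ m

L = 4πR²σT⁴ ⇒ R = √(L/(4πσT⁴)).
σT⁴ = 3.32973×10⁸ W/m², so R = √(6.6681×10²⁸/(4π×3.32973×10⁸)) = 3.992×10⁹ m.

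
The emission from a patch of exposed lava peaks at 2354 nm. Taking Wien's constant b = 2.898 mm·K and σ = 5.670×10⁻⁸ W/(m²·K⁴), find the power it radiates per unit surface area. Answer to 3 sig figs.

Wien's law: T = b/λ_max = 2.898×10⁻³/2.354×10⁻⁶ = 1231.10 K.
Then I = σT⁴ = 5.670×10⁻⁸×(1231.10)⁴ = 1.30×10⁵ W/m².

I ≈ 1.30×10⁵ W/m²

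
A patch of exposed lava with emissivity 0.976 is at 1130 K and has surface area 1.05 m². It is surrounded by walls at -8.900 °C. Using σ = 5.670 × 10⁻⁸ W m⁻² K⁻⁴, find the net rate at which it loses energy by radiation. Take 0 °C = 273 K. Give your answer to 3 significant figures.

Surroundings: T = -8.900 °C + 273 = 264.100 K.
Area A = 1.05 m².
Net radiated power P_net = εσA(T⁴ − T₀⁴) = 0.976×5.670×10⁻⁸×1.05×(1130⁴ − 264.100⁴).
T⁴ − T₀⁴ = 1.63047×10¹² − 4.86490×10⁹ = 1.62561×10¹² K⁴, so P_net = 9.45×10⁴ W.

Net loss ≈ 9.45×10⁴ W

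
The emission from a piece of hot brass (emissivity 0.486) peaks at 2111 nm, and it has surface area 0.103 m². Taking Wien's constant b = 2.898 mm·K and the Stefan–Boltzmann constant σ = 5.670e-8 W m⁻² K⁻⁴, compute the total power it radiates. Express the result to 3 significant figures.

Wien's law: T = b/λ_max = 2.898×10⁻³/2.111×10⁻⁶ = 1372.81 K.
Area A = 0.103 m².
Then P = εσAT⁴ = 0.486×5.670×10⁻⁸×0.103×(1372.81)⁴ = 1.01×10⁴ W.

P ≈ 1.01×10⁴ W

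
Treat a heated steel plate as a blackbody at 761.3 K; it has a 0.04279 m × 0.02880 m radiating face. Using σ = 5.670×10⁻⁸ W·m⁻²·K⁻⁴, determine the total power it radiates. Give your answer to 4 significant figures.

Area A = 0.04279 × 0.02880 = 1.23235×10⁻³ m².
P = σAT⁴ = 5.670×10⁻⁸ × 1.23235×10⁻³ × (761.3)⁴ = 23.47 W.

P ≈ 23.47 W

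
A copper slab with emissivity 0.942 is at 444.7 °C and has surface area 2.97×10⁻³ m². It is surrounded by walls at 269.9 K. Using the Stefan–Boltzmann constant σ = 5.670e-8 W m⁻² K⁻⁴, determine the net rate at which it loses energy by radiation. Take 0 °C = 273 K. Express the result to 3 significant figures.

Net loss ≈ 41.2 W

T = 444.7 °C + 273 = 717.7 K.
Area A = 2.97×10⁻³ m².
Net radiated power P_net = εσA(T⁴ − T₀⁴) = 0.942×5.670×10⁻⁸×2.97×10⁻³×(717.7⁴ − 269.9⁴).
T⁴ − T₀⁴ = 2.65321×10¹¹ − 5.30654×10⁹ = 2.60014×10¹¹ K⁴, so P_net = 41.2 W.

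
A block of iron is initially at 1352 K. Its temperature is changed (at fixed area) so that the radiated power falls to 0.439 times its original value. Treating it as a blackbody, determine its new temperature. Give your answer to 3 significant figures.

T₂ ≈ 1.10×10³ K

P ∝ T⁴, so T₂/T₁ = (P₂/P₁)^(1/4) = (0.439)^(1/4) = 0.813984.
T₂ = 1352 × 0.813984 = 1.10×10³ K.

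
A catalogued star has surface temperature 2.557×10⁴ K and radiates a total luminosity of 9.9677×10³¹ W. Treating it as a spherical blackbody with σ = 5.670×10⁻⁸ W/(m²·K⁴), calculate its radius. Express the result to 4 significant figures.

R ≈ 1.809×10¹⁰ m

L = 4πR²σT⁴ ⇒ R = √(L/(4πσT⁴)).
σT⁴ = 2.42385×10¹⁰ W/m², so R = √(9.9677×10³¹/(4π×2.42385×10¹⁰)) = 1.809×10¹⁰ m.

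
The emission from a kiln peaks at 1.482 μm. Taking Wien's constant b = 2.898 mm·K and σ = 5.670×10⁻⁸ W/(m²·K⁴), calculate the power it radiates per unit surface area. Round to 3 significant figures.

I ≈ 8.29×10⁵ W/m²

Wien's law: T = b/λ_max = 2.898×10⁻³/1.482×10⁻⁶ = 1955.47 K.
Then I = σT⁴ = 5.670×10⁻⁸×(1955.47)⁴ = 8.29×10⁵ W/m².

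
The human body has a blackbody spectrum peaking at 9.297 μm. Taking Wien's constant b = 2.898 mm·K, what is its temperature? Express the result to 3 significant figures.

T ≈ 312 K

Wien's law gives T = b/λ_max = (2.898×10⁻³ m·K)/(9.297×10⁻⁶ m) = 312 K.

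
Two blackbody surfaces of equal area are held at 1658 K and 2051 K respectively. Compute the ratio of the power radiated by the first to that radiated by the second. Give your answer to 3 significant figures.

With equal areas, P₁/P₂ = (T₁/T₂)⁴ = (1658/2051)⁴ = 0.427.

P₁/P₂ ≈ 0.427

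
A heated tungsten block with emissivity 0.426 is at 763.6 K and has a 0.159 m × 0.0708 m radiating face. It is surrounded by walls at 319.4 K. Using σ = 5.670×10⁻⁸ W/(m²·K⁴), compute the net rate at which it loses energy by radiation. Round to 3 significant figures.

Net loss ≈ 89.6 W

Area A = 0.159 × 0.0708 = 0.0112572 m².
Net radiated power P_net = εσA(T⁴ − T₀⁴) = 0.426×5.670×10⁻⁸×0.0112572×(763.6⁴ − 319.4⁴).
T⁴ − T₀⁴ = 3.39988×10¹¹ − 1.04073×10¹⁰ = 3.29581×10¹¹ K⁴, so P_net = 89.6 W.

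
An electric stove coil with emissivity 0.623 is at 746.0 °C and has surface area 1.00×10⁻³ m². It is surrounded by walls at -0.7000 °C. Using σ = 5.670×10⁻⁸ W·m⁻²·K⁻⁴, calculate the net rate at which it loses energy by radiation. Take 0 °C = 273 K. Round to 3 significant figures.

Net loss ≈ 37.9 W

T = 746.0 °C + 273 = 1019.0 K.
Surroundings: T = -0.7000 °C + 273 = 272.3000 K.
Area A = 1.00×10⁻³ m².
Net radiated power P_net = εσA(T⁴ − T₀⁴) = 0.623×5.670×10⁻⁸×1.00×10⁻³×(1019.0⁴ − 272.3000⁴).
T⁴ − T₀⁴ = 1.07819×10¹² − 5.49782×10⁹ = 1.07269×10¹² K⁴, so P_net = 37.9 W.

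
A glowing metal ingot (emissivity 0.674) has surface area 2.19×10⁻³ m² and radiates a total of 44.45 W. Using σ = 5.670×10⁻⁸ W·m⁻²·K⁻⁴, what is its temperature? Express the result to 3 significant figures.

Area A = 2.19×10⁻³ m².
P = εσAT⁴ ⇒ T = (P/(εσA))^(1/4) = (44.45/(0.674×5.670×10⁻⁸×2.19×10⁻³))^(1/4) = 854 K.

T ≈ 854 K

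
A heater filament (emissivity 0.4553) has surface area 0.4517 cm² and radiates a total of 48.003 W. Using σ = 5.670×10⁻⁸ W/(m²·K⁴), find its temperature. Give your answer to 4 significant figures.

Area A = 0.4517 cm² = 4.517×10⁻⁵ m².
P = εσAT⁴ ⇒ T = (P/(εσA))^(1/4) = (48.003/(0.4553×5.670×10⁻⁸×4.517×10⁻⁵))^(1/4) = 2533 K.

T ≈ 2533 K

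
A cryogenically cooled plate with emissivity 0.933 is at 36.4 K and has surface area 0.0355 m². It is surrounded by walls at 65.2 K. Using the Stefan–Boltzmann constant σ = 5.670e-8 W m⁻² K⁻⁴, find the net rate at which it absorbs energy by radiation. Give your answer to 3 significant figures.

Area A = 0.0355 m².
Net radiated power P_net = εσA(T⁴ − T₀⁴) = 0.933×5.670×10⁻⁸×0.0355×(36.4⁴ − 65.2⁴).
T⁴ − T₀⁴ = 1.75552×10⁶ − 1.80713×10⁷ = -1.63158×10⁷ K⁴, so P_net = -0.0306 W — negative, meaning a net gain of 0.0306 W.

Net gain ≈ 0.0306 W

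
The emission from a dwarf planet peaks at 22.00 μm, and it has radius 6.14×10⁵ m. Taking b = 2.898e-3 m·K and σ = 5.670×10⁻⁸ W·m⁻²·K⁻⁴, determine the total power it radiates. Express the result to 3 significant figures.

Wien's law: T = b/λ_max = 2.898×10⁻³/2.200×10⁻⁵ = 131.727 K.
Surface area A = 4πR² = 4π(6.14×10⁵ m)² = 4.73747×10¹² m².
Then P = σAT⁴ = 5.670×10⁻⁸×4.73747×10¹²×(131.727)⁴ = 8.09×10¹³ W.

P ≈ 8.09×10¹³ W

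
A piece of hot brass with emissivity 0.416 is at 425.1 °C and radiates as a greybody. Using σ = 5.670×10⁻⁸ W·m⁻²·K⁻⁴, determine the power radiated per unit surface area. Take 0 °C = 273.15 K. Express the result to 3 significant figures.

I ≈ 5.61×10³ W/m²

T = 425.1 °C + 273.15 = 698.25 K.
Stefan–Boltzmann: I = εσT⁴ = 0.416 × 5.670×10⁻⁸ × (698.25)⁴ = 5.61×10³ W/m².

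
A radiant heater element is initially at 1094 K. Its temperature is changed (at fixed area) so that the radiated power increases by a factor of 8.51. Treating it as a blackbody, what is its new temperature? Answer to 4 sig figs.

P ∝ T⁴, so T₂/T₁ = (P₂/P₁)^(1/4) = (8.51)^(1/4) = 1.70798.
T₂ = 1094 × 1.70798 = 1869 K.

T₂ ≈ 1869 K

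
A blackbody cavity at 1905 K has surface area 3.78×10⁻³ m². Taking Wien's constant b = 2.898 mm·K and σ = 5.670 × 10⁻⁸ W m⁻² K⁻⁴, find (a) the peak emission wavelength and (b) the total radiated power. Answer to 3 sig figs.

(a) λ_max = b/T = 2.898×10⁻³/1905 = 1.521×10⁻⁶ m = 1.52 μm.
Area A = 3.78×10⁻³ m².
(b) P = σAT⁴ = 5.670×10⁻⁸×3.78×10⁻³×(1905)⁴ = 2.82×10³ W.

λ_max ≈ 1.52 μm; P ≈ 2.82×10³ W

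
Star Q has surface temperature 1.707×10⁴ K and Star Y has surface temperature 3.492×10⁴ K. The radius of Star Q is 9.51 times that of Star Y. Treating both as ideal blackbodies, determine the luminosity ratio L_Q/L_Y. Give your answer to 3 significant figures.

L ∝ R²T⁴, so L_Q/L_Y = (R_Q/R_Y)²(T_Q/T_Y)⁴ = (9.51)² × (1.707×10⁴/3.492×10⁴)⁴ = 90.4401 × 0.0571001 = 5.16.

L_Q/L_Y ≈ 5.16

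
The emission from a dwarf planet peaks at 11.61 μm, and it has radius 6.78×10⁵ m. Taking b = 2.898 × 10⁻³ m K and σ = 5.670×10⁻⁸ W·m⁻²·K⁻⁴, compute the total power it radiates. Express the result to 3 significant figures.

P ≈ 1.27×10¹⁵ W

Wien's law: T = b/λ_max = 2.898×10⁻³/1.161×10⁻⁵ = 249.612 K.
Surface area A = 4πR² = 4π(6.78×10⁵ m)² = 5.77656×10¹² m².
Then P = σAT⁴ = 5.670×10⁻⁸×5.77656×10¹²×(249.612)⁴ = 1.27×10¹⁵ W.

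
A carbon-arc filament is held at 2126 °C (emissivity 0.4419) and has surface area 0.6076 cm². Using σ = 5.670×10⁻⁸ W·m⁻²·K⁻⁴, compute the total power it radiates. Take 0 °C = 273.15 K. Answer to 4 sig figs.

T = 2126 °C + 273.15 = 2399.15 K.
Area A = 0.6076 cm² = 6.076×10⁻⁵ m².
P = εσAT⁴ = 0.4419 × 5.670×10⁻⁸ × 6.076×10⁻⁵ × (2399.15)⁴ = 50.44 W.

P ≈ 50.44 W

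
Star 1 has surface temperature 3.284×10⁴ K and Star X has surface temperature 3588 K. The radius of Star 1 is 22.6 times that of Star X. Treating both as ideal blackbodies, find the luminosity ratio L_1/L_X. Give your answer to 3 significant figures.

L_1/L_X ≈ 3.58×10⁶

L ∝ R²T⁴, so L_1/L_X = (R_1/R_X)²(T_1/T_X)⁴ = (22.6)² × (3.284×10⁴/3588)⁴ = 510.76 × 7017.83 = 3.58×10⁶.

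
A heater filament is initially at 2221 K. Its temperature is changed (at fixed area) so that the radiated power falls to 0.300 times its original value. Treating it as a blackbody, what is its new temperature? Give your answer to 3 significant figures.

P ∝ T⁴, so T₂/T₁ = (P₂/P₁)^(1/4) = (0.300)^(1/4) = 0.740083.
T₂ = 2221 × 0.740083 = 1.64×10³ K.

T₂ ≈ 1.64×10³ K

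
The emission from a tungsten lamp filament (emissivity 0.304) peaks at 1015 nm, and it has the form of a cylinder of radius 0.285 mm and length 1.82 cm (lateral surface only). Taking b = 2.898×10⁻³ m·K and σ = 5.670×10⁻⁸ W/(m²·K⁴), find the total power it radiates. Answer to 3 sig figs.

Wien's law: T = b/λ_max = 2.898×10⁻³/1.015×10⁻⁶ = 2855.17 K.
Lateral area A = 2πrL = 2π×2.85×10⁻⁴×0.0182 = 3.25909×10⁻⁵ m².
Then P = εσAT⁴ = 0.304×5.670×10⁻⁸×3.25909×10⁻⁵×(2855.17)⁴ = 37.3 W.

P ≈ 37.3 W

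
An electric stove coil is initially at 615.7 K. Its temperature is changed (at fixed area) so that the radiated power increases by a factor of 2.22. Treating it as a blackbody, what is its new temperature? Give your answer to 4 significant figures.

T₂ ≈ 751.5 K

P ∝ T⁴, so T₂/T₁ = (P₂/P₁)^(1/4) = (2.22)^(1/4) = 1.22064.
T₂ = 615.7 × 1.22064 = 751.5 K.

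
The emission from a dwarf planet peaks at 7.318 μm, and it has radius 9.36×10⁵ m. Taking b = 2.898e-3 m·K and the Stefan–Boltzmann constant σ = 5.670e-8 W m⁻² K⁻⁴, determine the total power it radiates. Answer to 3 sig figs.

Wien's law: T = b/λ_max = 2.898×10⁻³/7.318×10⁻⁶ = 396.010 K.
Surface area A = 4πR² = 4π(9.36×10⁵ m)² = 1.10093×10¹³ m².
Then P = σAT⁴ = 5.670×10⁻⁸×1.10093×10¹³×(396.010)⁴ = 1.54×10¹⁶ W.

P ≈ 1.54×10¹⁶ W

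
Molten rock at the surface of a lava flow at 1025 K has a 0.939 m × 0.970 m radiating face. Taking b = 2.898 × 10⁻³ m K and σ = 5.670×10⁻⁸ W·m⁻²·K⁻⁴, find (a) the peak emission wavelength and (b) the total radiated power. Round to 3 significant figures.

λ_max ≈ 2.83 μm; P ≈ 5.70×10⁴ W

(a) λ_max = b/T = 2.898×10⁻³/1025 = 2.827×10⁻⁶ m = 2.83 μm.
Area A = 0.939 × 0.970 = 0.91083 m².
(b) P = σAT⁴ = 5.670×10⁻⁸×0.91083×(1025)⁴ = 5.70×10⁴ W.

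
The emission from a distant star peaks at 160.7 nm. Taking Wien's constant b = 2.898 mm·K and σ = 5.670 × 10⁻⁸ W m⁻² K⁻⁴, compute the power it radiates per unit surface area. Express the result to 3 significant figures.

I ≈ 6.00×10⁹ W/m²

Wien's law: T = b/λ_max = 2.898×10⁻³/1.607×10⁻⁷ = 18033.6 K.
Then I = σT⁴ = 5.670×10⁻⁸×(18033.6)⁴ = 6.00×10⁹ W/m².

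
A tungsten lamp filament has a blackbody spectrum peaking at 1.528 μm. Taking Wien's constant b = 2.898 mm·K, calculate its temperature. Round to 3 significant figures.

T ≈ 1.90×10³ K

Wien's law gives T = b/λ_max = (2.898×10⁻³ m·K)/(1.528×10⁻⁶ m) = 1.90×10³ K.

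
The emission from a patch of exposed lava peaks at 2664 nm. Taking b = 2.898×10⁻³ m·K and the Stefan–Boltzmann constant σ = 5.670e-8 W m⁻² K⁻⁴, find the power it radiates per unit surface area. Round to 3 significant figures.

Wien's law: T = b/λ_max = 2.898×10⁻³/2.664×10⁻⁶ = 1087.84 K.
Then I = σT⁴ = 5.670×10⁻⁸×(1087.84)⁴ = 7.94×10⁴ W/m².

I ≈ 7.94×10⁴ W/m²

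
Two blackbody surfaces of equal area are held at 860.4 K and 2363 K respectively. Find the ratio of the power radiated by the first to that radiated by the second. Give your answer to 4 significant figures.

P₁/P₂ ≈ 0.01758

With equal areas, P₁/P₂ = (T₁/T₂)⁴ = (860.4/2363)⁴ = 0.01758.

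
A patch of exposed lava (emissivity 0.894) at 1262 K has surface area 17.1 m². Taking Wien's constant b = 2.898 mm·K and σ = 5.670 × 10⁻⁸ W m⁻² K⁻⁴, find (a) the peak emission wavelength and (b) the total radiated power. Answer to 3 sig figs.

λ_max ≈ 2.30×10³ nm; P ≈ 2.20×10⁶ W

(a) λ_max = b/T = 2.898×10⁻³/1262 = 2.296×10⁻⁶ m = 2.30×10³ nm.
Area A = 17.1 m².
(b) P = εσAT⁴ = 0.894×5.670×10⁻⁸×17.1×(1262)⁴ = 2.20×10⁶ W.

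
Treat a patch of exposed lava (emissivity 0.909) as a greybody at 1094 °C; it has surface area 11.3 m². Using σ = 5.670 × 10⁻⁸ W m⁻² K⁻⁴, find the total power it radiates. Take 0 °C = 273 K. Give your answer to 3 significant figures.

T = 1094 °C + 273 = 1367 K.
Area A = 11.3 m².
P = εσAT⁴ = 0.909 × 5.670×10⁻⁸ × 11.3 × (1367)⁴ = 2.03×10⁶ W.

P ≈ 2.03×10⁶ W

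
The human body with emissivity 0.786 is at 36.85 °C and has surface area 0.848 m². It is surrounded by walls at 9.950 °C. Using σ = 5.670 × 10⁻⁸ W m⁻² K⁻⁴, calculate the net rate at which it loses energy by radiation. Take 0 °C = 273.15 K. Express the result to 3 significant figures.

T = 36.85 °C + 273.15 = 310.00 K.
Surroundings: T = 9.950 °C + 273.15 = 283.100 K.
Area A = 0.848 m².
Net radiated power P_net = εσA(T⁴ − T₀⁴) = 0.786×5.670×10⁻⁸×0.848×(310.00⁴ − 283.100⁴).
T⁴ − T₀⁴ = 9.23521×10⁹ − 6.42332×10⁹ = 2.81189×10⁹ K⁴, so P_net = 106 W.

Net loss ≈ 106 W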